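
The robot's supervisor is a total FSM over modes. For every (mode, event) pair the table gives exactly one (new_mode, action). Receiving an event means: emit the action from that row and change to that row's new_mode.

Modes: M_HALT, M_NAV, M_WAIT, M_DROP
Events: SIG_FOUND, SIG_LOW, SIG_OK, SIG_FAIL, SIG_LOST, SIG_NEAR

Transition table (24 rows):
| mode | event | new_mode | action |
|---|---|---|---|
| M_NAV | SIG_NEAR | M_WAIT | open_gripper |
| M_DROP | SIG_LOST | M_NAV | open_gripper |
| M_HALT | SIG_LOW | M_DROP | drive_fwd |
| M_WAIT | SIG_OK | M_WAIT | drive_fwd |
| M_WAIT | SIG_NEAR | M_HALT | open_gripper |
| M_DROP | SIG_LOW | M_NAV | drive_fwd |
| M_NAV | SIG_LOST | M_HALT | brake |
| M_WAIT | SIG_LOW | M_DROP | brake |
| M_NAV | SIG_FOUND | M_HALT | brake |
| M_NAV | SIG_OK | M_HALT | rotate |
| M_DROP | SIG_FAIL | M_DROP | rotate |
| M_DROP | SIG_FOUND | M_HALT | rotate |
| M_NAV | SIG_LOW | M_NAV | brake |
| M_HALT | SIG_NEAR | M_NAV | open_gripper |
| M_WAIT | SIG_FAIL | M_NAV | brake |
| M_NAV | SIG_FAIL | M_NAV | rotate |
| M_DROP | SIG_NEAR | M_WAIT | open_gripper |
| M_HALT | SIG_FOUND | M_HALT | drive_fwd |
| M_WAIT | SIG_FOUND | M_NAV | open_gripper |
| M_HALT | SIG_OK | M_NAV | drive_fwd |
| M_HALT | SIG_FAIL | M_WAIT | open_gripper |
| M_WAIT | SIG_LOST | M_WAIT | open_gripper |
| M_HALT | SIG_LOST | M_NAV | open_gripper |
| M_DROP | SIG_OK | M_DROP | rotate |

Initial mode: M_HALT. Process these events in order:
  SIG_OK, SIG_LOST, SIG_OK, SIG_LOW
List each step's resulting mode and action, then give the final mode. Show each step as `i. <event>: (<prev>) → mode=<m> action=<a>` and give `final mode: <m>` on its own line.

1. SIG_OK: (M_HALT) → mode=M_NAV action=drive_fwd
2. SIG_LOST: (M_NAV) → mode=M_HALT action=brake
3. SIG_OK: (M_HALT) → mode=M_NAV action=drive_fwd
4. SIG_LOW: (M_NAV) → mode=M_NAV action=brake

final mode: M_NAV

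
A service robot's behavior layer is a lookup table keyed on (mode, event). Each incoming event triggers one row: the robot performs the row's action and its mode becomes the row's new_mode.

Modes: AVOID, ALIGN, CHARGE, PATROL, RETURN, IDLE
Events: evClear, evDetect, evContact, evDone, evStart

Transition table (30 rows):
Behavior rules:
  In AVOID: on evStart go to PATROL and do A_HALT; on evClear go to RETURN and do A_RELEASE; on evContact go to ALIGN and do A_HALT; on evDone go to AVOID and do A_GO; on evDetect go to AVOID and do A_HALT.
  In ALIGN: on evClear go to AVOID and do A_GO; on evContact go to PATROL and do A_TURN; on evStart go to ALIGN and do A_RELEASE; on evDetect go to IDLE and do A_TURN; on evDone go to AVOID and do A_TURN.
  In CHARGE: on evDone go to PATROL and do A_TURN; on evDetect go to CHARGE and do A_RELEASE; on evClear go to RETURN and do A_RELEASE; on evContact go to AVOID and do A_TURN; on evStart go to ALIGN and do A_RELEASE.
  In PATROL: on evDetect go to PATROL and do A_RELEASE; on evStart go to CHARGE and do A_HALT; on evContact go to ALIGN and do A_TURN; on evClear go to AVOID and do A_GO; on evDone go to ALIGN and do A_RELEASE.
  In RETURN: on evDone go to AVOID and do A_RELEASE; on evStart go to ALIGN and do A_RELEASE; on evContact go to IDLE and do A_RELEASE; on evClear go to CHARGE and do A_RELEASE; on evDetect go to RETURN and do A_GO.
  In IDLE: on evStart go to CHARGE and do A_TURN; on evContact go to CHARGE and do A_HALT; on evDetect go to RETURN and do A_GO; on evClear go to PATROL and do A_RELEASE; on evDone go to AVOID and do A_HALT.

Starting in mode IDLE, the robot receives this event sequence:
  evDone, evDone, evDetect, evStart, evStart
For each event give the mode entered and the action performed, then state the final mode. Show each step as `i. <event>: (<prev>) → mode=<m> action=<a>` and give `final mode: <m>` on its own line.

1. evDone: (IDLE) → mode=AVOID action=A_HALT
2. evDone: (AVOID) → mode=AVOID action=A_GO
3. evDetect: (AVOID) → mode=AVOID action=A_HALT
4. evStart: (AVOID) → mode=PATROL action=A_HALT
5. evStart: (PATROL) → mode=CHARGE action=A_HALT

final mode: CHARGE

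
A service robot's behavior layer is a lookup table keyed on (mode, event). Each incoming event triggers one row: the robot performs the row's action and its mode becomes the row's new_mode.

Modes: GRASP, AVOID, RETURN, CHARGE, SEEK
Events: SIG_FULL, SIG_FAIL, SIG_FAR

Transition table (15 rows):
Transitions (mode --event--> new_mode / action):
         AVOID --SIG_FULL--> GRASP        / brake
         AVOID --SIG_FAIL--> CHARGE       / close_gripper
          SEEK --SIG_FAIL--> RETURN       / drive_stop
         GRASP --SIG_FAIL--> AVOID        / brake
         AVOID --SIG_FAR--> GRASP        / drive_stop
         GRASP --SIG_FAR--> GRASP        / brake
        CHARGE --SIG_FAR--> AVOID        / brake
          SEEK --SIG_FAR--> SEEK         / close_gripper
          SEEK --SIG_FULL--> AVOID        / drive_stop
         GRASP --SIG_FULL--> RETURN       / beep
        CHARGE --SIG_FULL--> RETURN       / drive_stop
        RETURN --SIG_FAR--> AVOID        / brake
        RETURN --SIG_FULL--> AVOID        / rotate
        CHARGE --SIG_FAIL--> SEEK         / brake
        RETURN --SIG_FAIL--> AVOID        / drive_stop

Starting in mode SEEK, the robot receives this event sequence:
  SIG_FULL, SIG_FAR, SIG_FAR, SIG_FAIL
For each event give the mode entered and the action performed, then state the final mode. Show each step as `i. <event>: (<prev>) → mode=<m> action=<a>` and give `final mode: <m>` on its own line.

final mode: AVOID

1. SIG_FULL: (SEEK) → mode=AVOID action=drive_stop
2. SIG_FAR: (AVOID) → mode=GRASP action=drive_stop
3. SIG_FAR: (GRASP) → mode=GRASP action=brake
4. SIG_FAIL: (GRASP) → mode=AVOID action=brake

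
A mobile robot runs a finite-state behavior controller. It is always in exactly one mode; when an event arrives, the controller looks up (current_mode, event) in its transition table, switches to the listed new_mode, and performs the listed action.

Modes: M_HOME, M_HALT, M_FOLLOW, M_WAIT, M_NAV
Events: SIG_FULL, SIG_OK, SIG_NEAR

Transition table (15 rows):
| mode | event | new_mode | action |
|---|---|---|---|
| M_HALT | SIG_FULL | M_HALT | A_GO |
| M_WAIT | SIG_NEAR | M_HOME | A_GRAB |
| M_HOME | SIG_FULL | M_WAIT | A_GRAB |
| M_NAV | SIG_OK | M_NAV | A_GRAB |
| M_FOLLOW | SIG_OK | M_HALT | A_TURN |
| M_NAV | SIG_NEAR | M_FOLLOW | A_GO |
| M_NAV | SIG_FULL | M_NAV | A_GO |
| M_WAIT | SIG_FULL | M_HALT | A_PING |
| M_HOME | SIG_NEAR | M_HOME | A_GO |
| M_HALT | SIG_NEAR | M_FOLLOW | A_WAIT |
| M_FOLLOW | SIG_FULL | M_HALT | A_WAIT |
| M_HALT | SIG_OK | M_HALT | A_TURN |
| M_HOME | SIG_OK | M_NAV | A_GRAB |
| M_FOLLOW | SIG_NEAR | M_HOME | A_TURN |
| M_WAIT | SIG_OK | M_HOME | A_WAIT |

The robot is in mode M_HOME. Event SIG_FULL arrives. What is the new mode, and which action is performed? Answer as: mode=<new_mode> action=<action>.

current mode = M_HOME; filter table to that mode:
  (M_HOME, SIG_FULL) → (M_WAIT, A_GRAB)  ← event matches
  (M_HOME, SIG_NEAR) → (M_HOME, A_GO)
  (M_HOME, SIG_OK) → (M_NAV, A_GRAB)
event = SIG_FULL selects (M_WAIT, A_GRAB)

mode=M_WAIT action=A_GRAB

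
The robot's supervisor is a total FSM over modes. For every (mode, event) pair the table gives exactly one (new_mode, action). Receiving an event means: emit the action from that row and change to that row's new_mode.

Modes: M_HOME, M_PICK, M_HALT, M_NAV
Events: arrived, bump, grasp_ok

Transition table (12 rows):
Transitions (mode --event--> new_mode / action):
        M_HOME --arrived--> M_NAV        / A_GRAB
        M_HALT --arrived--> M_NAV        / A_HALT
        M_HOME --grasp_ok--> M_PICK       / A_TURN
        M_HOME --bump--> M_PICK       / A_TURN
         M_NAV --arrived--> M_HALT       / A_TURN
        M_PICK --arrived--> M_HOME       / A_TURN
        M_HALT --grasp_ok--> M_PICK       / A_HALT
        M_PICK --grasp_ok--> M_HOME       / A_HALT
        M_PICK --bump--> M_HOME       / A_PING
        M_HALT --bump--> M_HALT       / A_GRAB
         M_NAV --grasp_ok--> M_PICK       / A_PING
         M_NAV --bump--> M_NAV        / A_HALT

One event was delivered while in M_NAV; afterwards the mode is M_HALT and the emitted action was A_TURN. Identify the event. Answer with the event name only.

arrived

try arrived: (M_NAV, arrived) → (M_HALT, A_TURN)  ← matches
try bump: (M_NAV, bump) → (M_NAV, A_HALT)
try grasp_ok: (M_NAV, grasp_ok) → (M_PICK, A_PING)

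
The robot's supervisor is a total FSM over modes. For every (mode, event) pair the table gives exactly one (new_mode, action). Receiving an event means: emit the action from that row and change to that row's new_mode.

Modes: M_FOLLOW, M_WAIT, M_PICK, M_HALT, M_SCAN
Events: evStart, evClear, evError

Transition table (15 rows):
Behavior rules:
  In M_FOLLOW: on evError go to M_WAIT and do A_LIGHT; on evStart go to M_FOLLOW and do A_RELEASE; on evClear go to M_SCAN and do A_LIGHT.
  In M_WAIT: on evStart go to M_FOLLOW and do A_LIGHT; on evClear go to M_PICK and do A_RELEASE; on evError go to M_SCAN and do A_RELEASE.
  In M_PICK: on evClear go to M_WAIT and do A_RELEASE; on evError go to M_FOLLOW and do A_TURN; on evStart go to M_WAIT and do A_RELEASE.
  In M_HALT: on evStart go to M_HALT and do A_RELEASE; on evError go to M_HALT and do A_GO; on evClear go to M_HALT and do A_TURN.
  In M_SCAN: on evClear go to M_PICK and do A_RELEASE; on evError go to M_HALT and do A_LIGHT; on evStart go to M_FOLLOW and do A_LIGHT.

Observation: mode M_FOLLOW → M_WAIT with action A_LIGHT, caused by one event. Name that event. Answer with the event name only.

evError

try evStart: (M_FOLLOW, evStart) → (M_FOLLOW, A_RELEASE)
try evClear: (M_FOLLOW, evClear) → (M_SCAN, A_LIGHT)
try evError: (M_FOLLOW, evError) → (M_WAIT, A_LIGHT)  ← matches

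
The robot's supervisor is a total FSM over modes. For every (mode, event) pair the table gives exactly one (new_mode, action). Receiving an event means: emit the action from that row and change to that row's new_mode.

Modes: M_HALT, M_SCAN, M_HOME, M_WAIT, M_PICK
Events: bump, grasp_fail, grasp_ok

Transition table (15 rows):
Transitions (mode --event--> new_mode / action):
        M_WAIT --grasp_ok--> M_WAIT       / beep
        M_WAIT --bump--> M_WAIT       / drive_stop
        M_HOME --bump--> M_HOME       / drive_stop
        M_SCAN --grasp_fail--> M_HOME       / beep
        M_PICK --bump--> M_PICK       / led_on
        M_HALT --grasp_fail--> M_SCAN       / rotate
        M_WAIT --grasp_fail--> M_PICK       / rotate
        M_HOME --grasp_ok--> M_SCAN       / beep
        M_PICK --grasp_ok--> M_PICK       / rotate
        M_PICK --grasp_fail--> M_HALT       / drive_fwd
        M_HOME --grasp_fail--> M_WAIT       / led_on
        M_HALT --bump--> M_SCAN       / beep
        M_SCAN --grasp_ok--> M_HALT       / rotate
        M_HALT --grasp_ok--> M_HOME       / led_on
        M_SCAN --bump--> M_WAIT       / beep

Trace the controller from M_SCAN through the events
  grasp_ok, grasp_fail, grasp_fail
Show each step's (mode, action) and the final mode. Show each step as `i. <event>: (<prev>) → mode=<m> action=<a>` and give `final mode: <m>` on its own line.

final mode: M_HOME

1. grasp_ok: (M_SCAN) → mode=M_HALT action=rotate
2. grasp_fail: (M_HALT) → mode=M_SCAN action=rotate
3. grasp_fail: (M_SCAN) → mode=M_HOME action=beep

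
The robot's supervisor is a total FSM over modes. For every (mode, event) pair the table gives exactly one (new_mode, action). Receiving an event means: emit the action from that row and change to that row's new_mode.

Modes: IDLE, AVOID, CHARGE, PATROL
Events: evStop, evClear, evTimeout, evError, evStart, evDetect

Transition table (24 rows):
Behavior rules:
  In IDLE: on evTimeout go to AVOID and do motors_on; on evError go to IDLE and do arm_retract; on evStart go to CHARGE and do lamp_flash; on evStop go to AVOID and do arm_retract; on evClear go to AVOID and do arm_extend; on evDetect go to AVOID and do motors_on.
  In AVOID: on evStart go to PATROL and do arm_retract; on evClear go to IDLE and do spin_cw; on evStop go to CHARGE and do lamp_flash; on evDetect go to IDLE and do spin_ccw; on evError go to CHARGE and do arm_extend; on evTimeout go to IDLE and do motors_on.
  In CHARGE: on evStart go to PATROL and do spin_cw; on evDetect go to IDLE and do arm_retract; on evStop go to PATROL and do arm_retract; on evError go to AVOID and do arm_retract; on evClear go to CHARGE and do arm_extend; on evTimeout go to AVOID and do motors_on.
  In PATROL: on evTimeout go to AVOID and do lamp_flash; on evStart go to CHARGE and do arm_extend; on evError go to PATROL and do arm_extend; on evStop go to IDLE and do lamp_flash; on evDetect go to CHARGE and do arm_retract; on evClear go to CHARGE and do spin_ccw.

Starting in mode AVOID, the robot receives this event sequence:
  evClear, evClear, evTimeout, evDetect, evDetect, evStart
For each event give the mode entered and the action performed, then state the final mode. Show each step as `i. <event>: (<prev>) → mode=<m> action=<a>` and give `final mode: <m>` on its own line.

1. evClear: (AVOID) → mode=IDLE action=spin_cw
2. evClear: (IDLE) → mode=AVOID action=arm_extend
3. evTimeout: (AVOID) → mode=IDLE action=motors_on
4. evDetect: (IDLE) → mode=AVOID action=motors_on
5. evDetect: (AVOID) → mode=IDLE action=spin_ccw
6. evStart: (IDLE) → mode=CHARGE action=lamp_flash

final mode: CHARGE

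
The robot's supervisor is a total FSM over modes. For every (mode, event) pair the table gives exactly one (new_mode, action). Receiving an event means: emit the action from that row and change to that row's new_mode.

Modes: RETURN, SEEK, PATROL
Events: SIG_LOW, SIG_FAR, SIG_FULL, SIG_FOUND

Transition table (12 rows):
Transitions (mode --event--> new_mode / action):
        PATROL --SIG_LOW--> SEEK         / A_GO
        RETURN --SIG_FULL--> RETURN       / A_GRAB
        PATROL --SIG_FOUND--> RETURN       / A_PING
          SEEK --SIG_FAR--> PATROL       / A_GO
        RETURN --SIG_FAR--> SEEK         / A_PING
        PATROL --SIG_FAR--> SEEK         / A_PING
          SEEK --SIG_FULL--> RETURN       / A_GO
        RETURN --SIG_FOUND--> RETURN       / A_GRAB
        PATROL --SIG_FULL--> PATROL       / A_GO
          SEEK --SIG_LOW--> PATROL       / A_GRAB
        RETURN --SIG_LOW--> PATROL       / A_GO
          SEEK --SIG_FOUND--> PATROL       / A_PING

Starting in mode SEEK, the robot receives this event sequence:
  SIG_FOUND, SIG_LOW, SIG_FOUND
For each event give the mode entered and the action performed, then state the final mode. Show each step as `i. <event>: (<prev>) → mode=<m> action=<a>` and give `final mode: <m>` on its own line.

final mode: PATROL

1. SIG_FOUND: (SEEK) → mode=PATROL action=A_PING
2. SIG_LOW: (PATROL) → mode=SEEK action=A_GO
3. SIG_FOUND: (SEEK) → mode=PATROL action=A_PING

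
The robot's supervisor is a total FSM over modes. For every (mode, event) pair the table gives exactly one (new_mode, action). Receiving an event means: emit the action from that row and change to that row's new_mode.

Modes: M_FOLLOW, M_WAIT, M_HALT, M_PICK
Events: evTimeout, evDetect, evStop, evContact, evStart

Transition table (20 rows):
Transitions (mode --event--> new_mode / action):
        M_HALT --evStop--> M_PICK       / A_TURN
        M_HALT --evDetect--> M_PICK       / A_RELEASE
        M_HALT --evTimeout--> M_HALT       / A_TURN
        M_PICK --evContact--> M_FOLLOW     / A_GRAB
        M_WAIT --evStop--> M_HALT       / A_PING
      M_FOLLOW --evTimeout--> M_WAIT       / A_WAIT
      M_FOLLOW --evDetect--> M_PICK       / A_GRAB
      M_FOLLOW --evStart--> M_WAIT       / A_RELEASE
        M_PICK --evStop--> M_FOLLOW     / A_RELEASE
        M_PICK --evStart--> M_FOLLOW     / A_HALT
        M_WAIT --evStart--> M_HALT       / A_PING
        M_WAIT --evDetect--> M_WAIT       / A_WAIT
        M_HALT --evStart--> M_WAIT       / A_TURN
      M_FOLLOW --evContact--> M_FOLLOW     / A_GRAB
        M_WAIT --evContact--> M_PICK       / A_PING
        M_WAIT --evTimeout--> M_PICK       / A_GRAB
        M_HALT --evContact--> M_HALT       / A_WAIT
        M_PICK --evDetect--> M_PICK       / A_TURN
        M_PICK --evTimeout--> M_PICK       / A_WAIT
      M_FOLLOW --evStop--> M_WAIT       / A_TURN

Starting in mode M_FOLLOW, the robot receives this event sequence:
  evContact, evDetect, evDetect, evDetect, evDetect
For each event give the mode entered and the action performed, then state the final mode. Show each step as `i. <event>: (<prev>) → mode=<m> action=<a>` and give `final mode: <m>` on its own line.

final mode: M_PICK

1. evContact: (M_FOLLOW) → mode=M_FOLLOW action=A_GRAB
2. evDetect: (M_FOLLOW) → mode=M_PICK action=A_GRAB
3. evDetect: (M_PICK) → mode=M_PICK action=A_TURN
4. evDetect: (M_PICK) → mode=M_PICK action=A_TURN
5. evDetect: (M_PICK) → mode=M_PICK action=A_TURN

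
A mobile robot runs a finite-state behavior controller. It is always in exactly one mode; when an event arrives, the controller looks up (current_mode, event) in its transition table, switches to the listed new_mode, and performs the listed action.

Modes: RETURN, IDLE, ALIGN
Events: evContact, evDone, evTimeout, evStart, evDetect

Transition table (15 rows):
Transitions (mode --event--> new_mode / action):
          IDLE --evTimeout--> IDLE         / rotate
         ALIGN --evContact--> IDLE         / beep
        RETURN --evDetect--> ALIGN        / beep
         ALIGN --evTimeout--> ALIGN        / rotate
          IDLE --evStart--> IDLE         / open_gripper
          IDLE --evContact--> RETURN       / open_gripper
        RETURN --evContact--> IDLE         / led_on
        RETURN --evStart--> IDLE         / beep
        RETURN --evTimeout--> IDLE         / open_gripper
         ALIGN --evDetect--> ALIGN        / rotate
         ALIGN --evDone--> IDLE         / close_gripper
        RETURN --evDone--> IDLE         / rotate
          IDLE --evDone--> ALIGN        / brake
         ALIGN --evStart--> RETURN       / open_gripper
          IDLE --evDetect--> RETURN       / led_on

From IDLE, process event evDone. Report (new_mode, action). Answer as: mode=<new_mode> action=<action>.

current mode = IDLE; filter table to that mode:
  (IDLE, evTimeout) → (IDLE, rotate)
  (IDLE, evStart) → (IDLE, open_gripper)
  (IDLE, evContact) → (RETURN, open_gripper)
  (IDLE, evDone) → (ALIGN, brake)  ← event matches
  (IDLE, evDetect) → (RETURN, led_on)
event = evDone selects (ALIGN, brake)

mode=ALIGN action=brake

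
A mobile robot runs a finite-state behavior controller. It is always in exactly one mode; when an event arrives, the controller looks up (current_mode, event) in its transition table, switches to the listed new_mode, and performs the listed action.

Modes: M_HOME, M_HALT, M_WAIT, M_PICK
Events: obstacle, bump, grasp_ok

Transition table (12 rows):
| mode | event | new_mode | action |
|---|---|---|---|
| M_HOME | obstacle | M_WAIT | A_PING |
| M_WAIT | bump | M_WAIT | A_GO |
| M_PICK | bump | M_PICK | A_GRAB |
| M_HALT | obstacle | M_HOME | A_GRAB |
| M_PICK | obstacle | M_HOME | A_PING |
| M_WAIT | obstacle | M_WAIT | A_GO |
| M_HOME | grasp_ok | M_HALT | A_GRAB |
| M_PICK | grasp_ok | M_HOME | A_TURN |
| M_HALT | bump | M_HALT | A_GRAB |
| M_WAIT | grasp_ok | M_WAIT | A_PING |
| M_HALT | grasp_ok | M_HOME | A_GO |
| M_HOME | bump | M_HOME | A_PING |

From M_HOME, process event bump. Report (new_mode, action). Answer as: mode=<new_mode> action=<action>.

mode=M_HOME action=A_PING

current mode = M_HOME; filter table to that mode:
  (M_HOME, obstacle) → (M_WAIT, A_PING)
  (M_HOME, grasp_ok) → (M_HALT, A_GRAB)
  (M_HOME, bump) → (M_HOME, A_PING)  ← event matches
event = bump selects (M_HOME, A_PING)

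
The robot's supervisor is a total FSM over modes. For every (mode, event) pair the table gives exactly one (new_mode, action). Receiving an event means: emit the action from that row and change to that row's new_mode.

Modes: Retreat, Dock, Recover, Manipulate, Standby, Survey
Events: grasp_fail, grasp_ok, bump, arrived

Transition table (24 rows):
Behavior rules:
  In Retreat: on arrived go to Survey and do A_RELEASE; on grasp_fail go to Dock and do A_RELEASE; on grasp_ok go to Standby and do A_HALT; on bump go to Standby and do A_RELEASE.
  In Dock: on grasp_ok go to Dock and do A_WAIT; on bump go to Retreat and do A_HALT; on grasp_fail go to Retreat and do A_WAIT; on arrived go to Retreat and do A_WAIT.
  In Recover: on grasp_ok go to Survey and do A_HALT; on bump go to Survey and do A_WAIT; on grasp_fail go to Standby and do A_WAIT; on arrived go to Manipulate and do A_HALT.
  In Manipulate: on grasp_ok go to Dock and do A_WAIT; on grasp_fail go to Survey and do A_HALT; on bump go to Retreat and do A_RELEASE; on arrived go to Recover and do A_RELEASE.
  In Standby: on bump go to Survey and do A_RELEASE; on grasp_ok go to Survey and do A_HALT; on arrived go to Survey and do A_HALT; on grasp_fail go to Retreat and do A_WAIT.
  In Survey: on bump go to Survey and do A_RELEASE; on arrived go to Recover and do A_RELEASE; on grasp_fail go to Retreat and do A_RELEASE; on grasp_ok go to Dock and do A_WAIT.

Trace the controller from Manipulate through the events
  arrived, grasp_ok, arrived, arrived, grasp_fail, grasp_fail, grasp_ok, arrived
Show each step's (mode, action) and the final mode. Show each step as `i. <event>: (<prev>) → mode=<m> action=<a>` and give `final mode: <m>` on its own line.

final mode: Survey

1. arrived: (Manipulate) → mode=Recover action=A_RELEASE
2. grasp_ok: (Recover) → mode=Survey action=A_HALT
3. arrived: (Survey) → mode=Recover action=A_RELEASE
4. arrived: (Recover) → mode=Manipulate action=A_HALT
5. grasp_fail: (Manipulate) → mode=Survey action=A_HALT
6. grasp_fail: (Survey) → mode=Retreat action=A_RELEASE
7. grasp_ok: (Retreat) → mode=Standby action=A_HALT
8. arrived: (Standby) → mode=Survey action=A_HALT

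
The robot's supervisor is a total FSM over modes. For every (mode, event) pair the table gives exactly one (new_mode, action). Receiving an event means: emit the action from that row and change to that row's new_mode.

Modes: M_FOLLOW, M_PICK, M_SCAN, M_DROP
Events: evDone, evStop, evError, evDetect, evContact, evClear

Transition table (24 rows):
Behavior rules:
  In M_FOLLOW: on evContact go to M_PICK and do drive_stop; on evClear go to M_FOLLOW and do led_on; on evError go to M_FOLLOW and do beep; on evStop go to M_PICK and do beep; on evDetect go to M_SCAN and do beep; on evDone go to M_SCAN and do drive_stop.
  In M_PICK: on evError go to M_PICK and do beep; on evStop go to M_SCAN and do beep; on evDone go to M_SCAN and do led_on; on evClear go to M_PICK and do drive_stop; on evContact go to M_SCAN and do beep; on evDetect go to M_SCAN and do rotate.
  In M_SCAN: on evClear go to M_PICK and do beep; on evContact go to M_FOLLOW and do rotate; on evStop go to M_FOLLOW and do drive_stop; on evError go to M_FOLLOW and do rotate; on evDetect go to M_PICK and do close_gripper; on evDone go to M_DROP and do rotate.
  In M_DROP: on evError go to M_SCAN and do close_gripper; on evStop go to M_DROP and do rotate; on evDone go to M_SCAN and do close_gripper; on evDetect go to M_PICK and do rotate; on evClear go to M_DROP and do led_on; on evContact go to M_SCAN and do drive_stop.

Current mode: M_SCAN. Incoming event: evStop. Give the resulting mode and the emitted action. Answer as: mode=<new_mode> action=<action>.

current mode = M_SCAN; filter table to that mode:
  (M_SCAN, evClear) → (M_PICK, beep)
  (M_SCAN, evContact) → (M_FOLLOW, rotate)
  (M_SCAN, evStop) → (M_FOLLOW, drive_stop)  ← event matches
  (M_SCAN, evError) → (M_FOLLOW, rotate)
  (M_SCAN, evDetect) → (M_PICK, close_gripper)
  (M_SCAN, evDone) → (M_DROP, rotate)
event = evStop selects (M_FOLLOW, drive_stop)

mode=M_FOLLOW action=drive_stop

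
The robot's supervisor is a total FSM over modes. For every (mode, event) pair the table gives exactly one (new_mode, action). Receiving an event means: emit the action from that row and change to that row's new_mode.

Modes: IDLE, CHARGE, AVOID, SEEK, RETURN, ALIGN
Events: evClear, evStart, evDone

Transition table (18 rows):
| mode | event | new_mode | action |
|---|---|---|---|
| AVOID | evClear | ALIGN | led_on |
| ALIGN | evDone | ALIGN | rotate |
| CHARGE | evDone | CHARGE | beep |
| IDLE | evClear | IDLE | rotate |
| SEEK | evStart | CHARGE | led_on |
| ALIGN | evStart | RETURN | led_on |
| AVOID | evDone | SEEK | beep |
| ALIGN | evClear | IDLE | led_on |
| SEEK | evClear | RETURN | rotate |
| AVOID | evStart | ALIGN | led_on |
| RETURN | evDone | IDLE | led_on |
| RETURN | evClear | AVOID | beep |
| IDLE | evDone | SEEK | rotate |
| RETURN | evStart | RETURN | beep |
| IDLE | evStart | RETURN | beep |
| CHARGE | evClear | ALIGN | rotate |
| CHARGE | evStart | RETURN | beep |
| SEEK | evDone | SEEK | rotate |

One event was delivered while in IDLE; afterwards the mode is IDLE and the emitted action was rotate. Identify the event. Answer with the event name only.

evClear

try evClear: (IDLE, evClear) → (IDLE, rotate)  ← matches
try evStart: (IDLE, evStart) → (RETURN, beep)
try evDone: (IDLE, evDone) → (SEEK, rotate)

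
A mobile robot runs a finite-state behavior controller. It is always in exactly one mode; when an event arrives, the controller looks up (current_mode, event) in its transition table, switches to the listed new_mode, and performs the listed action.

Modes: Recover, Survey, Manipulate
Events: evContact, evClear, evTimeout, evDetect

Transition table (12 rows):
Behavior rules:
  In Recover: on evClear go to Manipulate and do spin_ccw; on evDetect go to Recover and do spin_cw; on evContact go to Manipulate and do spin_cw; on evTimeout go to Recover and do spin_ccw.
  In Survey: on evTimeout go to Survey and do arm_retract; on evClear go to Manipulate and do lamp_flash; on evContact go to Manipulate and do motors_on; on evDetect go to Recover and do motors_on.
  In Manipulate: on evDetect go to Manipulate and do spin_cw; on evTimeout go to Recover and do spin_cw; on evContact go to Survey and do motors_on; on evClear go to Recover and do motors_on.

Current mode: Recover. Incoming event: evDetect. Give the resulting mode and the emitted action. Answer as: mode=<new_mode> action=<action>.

current mode = Recover; filter table to that mode:
  (Recover, evClear) → (Manipulate, spin_ccw)
  (Recover, evDetect) → (Recover, spin_cw)  ← event matches
  (Recover, evContact) → (Manipulate, spin_cw)
  (Recover, evTimeout) → (Recover, spin_ccw)
event = evDetect selects (Recover, spin_cw)

mode=Recover action=spin_cw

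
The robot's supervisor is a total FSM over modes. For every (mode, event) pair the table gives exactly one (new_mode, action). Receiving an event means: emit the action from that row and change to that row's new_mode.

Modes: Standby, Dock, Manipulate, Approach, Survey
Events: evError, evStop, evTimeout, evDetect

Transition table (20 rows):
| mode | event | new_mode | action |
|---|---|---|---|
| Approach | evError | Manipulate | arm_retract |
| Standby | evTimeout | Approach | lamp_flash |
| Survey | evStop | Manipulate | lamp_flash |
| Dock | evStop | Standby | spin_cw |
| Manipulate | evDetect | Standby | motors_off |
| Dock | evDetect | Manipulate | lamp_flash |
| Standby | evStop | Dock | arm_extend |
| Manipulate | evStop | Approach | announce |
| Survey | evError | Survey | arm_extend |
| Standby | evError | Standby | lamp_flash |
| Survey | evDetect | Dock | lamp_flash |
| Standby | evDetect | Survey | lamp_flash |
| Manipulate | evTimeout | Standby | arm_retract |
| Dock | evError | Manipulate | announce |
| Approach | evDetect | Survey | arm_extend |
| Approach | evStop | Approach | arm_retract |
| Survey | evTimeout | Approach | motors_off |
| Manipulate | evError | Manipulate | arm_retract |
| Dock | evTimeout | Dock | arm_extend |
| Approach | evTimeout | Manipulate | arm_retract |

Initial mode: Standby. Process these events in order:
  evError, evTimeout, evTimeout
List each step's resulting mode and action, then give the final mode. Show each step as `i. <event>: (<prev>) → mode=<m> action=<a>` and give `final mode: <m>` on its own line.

final mode: Manipulate

1. evError: (Standby) → mode=Standby action=lamp_flash
2. evTimeout: (Standby) → mode=Approach action=lamp_flash
3. evTimeout: (Approach) → mode=Manipulate action=arm_retract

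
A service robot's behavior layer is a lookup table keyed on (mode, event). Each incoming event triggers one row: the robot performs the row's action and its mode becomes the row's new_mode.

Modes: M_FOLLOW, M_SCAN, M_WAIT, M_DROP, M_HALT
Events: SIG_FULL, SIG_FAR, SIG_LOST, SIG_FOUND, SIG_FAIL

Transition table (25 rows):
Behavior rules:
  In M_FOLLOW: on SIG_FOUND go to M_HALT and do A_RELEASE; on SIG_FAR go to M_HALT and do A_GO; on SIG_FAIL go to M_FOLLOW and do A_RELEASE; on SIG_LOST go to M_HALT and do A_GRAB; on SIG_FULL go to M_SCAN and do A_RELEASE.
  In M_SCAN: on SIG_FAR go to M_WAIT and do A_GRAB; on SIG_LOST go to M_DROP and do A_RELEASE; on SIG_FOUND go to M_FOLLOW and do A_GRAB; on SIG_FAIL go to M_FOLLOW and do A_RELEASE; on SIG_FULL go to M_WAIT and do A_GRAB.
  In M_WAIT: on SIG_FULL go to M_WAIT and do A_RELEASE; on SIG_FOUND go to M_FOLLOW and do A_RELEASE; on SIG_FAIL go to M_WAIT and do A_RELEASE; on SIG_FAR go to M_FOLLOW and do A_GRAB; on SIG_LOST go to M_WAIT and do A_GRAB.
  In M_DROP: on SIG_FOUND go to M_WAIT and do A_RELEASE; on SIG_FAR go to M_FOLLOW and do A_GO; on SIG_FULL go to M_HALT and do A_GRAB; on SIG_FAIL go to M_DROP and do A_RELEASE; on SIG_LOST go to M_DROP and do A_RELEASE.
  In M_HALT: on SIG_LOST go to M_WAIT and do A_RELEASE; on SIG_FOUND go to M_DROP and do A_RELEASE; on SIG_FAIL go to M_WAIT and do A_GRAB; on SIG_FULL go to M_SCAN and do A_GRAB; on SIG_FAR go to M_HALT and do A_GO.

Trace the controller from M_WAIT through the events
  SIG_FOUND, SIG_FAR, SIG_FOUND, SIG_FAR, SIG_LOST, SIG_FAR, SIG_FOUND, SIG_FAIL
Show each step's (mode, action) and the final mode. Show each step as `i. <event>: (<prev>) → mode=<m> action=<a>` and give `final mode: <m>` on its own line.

final mode: M_DROP

1. SIG_FOUND: (M_WAIT) → mode=M_FOLLOW action=A_RELEASE
2. SIG_FAR: (M_FOLLOW) → mode=M_HALT action=A_GO
3. SIG_FOUND: (M_HALT) → mode=M_DROP action=A_RELEASE
4. SIG_FAR: (M_DROP) → mode=M_FOLLOW action=A_GO
5. SIG_LOST: (M_FOLLOW) → mode=M_HALT action=A_GRAB
6. SIG_FAR: (M_HALT) → mode=M_HALT action=A_GO
7. SIG_FOUND: (M_HALT) → mode=M_DROP action=A_RELEASE
8. SIG_FAIL: (M_DROP) → mode=M_DROP action=A_RELEASE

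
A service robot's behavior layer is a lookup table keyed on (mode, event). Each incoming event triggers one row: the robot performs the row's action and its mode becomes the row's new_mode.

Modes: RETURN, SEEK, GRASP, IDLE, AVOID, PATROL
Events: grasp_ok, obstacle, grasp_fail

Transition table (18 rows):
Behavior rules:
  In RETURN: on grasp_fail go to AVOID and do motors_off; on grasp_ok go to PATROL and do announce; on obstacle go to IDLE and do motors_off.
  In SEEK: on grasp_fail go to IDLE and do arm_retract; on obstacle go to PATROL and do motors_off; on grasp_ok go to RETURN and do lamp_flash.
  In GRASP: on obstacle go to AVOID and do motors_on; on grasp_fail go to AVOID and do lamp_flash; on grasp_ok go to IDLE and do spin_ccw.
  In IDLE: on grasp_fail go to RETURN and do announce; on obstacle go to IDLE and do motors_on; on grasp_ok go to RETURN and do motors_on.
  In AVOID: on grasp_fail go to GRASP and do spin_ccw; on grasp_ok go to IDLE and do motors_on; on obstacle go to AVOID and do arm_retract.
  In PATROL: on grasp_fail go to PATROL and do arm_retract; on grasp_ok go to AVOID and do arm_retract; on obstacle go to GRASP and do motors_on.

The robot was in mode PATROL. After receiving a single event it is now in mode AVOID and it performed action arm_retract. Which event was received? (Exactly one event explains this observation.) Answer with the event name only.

grasp_ok

try grasp_ok: (PATROL, grasp_ok) → (AVOID, arm_retract)  ← matches
try obstacle: (PATROL, obstacle) → (GRASP, motors_on)
try grasp_fail: (PATROL, grasp_fail) → (PATROL, arm_retract)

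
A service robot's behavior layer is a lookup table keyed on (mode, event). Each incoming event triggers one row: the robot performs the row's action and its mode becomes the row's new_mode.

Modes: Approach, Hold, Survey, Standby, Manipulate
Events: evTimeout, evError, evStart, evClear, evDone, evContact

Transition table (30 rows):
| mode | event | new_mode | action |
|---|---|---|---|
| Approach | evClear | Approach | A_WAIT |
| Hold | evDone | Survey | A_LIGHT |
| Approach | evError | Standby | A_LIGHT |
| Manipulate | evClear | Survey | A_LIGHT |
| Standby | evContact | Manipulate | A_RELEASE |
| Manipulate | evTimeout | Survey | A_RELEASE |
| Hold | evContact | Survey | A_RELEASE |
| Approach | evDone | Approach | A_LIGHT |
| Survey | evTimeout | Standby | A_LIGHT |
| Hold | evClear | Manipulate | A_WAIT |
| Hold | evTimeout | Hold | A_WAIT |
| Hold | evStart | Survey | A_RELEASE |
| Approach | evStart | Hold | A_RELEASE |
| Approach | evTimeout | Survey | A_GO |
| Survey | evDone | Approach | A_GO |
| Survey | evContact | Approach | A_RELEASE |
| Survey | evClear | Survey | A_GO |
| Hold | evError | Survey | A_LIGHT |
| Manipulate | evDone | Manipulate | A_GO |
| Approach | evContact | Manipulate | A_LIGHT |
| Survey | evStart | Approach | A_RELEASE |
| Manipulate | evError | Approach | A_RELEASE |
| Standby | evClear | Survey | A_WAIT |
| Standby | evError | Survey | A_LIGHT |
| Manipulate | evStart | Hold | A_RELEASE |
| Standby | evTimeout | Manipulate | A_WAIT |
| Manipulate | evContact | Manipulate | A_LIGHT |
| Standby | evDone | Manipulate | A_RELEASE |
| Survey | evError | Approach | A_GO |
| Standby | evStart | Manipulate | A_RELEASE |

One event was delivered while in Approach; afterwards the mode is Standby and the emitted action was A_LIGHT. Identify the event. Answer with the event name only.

try evTimeout: (Approach, evTimeout) → (Survey, A_GO)
try evError: (Approach, evError) → (Standby, A_LIGHT)  ← matches
try evStart: (Approach, evStart) → (Hold, A_RELEASE)
try evClear: (Approach, evClear) → (Approach, A_WAIT)
try evDone: (Approach, evDone) → (Approach, A_LIGHT)
try evContact: (Approach, evContact) → (Manipulate, A_LIGHT)

evError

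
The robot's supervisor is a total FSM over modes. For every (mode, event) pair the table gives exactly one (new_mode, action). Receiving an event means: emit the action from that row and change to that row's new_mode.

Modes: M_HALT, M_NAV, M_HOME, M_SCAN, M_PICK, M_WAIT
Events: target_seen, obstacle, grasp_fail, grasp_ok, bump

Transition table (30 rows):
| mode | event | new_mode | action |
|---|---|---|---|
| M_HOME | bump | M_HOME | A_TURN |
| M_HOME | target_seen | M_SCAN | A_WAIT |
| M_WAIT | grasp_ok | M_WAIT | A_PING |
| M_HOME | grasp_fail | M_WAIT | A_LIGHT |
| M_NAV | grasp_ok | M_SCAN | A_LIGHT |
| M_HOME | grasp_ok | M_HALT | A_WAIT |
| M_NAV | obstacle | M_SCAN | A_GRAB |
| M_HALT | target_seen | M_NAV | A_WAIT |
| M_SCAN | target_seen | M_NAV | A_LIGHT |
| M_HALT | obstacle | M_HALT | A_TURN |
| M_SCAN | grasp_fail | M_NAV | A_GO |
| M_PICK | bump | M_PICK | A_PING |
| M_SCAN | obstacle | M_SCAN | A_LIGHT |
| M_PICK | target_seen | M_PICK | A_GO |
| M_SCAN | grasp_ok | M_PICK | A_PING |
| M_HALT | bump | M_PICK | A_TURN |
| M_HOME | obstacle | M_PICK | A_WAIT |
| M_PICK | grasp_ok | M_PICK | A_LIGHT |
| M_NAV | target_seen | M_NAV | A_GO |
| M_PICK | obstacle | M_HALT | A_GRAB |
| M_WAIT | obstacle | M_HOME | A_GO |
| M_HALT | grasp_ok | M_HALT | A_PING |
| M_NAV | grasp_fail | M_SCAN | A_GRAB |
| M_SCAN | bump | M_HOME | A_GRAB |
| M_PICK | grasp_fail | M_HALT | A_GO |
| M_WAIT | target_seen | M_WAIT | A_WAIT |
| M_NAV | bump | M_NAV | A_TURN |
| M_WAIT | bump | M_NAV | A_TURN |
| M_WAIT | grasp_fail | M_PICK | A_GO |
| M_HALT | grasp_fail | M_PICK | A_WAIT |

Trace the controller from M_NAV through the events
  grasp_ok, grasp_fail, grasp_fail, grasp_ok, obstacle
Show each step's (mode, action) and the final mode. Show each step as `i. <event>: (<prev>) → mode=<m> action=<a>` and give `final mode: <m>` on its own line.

final mode: M_HALT

1. grasp_ok: (M_NAV) → mode=M_SCAN action=A_LIGHT
2. grasp_fail: (M_SCAN) → mode=M_NAV action=A_GO
3. grasp_fail: (M_NAV) → mode=M_SCAN action=A_GRAB
4. grasp_ok: (M_SCAN) → mode=M_PICK action=A_PING
5. obstacle: (M_PICK) → mode=M_HALT action=A_GRAB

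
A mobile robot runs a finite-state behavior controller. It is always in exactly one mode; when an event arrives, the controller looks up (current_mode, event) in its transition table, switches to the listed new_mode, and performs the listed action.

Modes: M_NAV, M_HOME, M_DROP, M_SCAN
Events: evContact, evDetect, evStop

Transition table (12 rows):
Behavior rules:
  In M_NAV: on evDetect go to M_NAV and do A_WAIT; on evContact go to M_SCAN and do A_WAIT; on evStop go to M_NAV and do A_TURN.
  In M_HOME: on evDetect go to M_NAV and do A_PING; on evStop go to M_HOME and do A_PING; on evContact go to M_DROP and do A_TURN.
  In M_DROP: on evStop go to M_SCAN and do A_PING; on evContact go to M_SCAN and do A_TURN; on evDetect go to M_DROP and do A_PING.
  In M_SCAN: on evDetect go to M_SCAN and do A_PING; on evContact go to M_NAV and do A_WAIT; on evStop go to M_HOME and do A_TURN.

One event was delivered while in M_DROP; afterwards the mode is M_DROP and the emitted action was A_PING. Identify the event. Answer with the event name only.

try evContact: (M_DROP, evContact) → (M_SCAN, A_TURN)
try evDetect: (M_DROP, evDetect) → (M_DROP, A_PING)  ← matches
try evStop: (M_DROP, evStop) → (M_SCAN, A_PING)

evDetect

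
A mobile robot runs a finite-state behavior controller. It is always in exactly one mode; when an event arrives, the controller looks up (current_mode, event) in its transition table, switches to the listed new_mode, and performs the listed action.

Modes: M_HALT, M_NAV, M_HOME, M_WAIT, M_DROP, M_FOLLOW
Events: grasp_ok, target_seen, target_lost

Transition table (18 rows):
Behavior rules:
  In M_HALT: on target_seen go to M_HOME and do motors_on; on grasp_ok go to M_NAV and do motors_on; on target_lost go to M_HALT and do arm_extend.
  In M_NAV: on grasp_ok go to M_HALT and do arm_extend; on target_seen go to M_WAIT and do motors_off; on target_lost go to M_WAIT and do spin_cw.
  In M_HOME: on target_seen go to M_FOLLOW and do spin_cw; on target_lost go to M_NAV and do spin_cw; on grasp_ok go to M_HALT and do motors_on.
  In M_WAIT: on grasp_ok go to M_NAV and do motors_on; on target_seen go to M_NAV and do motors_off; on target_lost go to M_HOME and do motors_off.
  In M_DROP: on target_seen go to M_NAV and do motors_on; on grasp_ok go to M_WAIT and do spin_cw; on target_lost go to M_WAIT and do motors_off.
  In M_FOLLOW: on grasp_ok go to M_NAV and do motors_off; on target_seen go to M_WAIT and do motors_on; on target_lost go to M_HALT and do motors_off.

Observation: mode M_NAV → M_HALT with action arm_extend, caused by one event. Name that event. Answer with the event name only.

try grasp_ok: (M_NAV, grasp_ok) → (M_HALT, arm_extend)  ← matches
try target_seen: (M_NAV, target_seen) → (M_WAIT, motors_off)
try target_lost: (M_NAV, target_lost) → (M_WAIT, spin_cw)

grasp_ok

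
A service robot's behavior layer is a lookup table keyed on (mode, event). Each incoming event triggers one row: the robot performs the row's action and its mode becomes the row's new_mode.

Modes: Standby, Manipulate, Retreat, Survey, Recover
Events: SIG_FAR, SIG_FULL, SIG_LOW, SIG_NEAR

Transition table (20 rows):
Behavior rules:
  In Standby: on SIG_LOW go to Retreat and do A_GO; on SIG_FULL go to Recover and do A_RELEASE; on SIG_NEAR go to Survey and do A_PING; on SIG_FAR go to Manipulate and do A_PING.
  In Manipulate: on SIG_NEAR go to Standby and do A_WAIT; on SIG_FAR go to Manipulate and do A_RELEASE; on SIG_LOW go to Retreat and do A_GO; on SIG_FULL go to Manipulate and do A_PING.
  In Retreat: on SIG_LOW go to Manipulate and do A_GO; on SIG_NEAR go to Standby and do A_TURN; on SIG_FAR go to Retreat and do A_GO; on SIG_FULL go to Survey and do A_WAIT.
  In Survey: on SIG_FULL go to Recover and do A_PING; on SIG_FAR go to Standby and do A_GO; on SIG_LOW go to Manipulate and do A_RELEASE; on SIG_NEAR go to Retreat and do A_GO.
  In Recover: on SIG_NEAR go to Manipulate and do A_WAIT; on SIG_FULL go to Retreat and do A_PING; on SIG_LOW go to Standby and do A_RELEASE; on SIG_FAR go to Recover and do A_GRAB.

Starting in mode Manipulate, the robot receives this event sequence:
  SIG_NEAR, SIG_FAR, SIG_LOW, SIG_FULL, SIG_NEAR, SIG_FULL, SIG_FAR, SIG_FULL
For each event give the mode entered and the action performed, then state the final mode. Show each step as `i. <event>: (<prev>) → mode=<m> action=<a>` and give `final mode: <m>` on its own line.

1. SIG_NEAR: (Manipulate) → mode=Standby action=A_WAIT
2. SIG_FAR: (Standby) → mode=Manipulate action=A_PING
3. SIG_LOW: (Manipulate) → mode=Retreat action=A_GO
4. SIG_FULL: (Retreat) → mode=Survey action=A_WAIT
5. SIG_NEAR: (Survey) → mode=Retreat action=A_GO
6. SIG_FULL: (Retreat) → mode=Survey action=A_WAIT
7. SIG_FAR: (Survey) → mode=Standby action=A_GO
8. SIG_FULL: (Standby) → mode=Recover action=A_RELEASE

final mode: Recover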